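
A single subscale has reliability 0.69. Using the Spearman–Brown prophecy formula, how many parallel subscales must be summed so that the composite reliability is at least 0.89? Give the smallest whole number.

4

k ≥ ρ*(1−ρ₁)/(ρ₁(1−ρ*)) = 0.89·0.31 / (0.69·0.11) = 3.635.
Smallest integer k = 4.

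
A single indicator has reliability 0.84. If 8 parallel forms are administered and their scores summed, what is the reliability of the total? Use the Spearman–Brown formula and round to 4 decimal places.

0.9767

ρ_k = kρ / (1 + (k−1)ρ) = 8·0.84 / (1 + 7·0.84) = 6.720 / 6.880 = 0.9767.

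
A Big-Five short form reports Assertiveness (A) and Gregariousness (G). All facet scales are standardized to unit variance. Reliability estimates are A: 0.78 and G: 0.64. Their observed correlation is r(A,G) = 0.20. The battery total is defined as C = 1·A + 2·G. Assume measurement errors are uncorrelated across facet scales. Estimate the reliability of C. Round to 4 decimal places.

Var(C) = 1 + 2² + 2·[2·0.20] = 5 + 0.8 = 5.8.
Because errors are independent across components, Cov(Tᵢ,Tⱼ) = Cov(Xᵢ,Xⱼ); the off-diagonal part of the true-score variance is the same as above.
True-score variance = [0.78 + 2²·0.64] + 0.8 = 3.34 + 0.8 = 4.14.
Reliability = 4.14 / 5.8 = 0.7138.

0.7138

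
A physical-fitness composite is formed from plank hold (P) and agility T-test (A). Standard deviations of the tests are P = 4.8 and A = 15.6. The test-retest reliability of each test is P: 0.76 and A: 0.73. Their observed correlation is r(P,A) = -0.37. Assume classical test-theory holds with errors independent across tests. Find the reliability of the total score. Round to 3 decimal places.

Var(P+A) = 4.8² + 15.6² + 2·[4.8·15.6·(-0.37)] = 266.4 − 55.4112 = 210.989.
Under uncorrelated errors the observed covariances equal the true-score covariances, so only the own-variance terms attenuate.
True-score variance = [4.8²·0.76 + 15.6²·0.73] − 55.4112 = 195.163 − 55.4112 = 139.752.
Reliability = 139.752 / 210.989 = 0.662.

0.662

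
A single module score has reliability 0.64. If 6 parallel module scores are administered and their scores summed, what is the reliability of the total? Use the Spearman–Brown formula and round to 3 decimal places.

0.914

ρ_k = kρ / (1 + (k−1)ρ) = 6·0.64 / (1 + 5·0.64) = 3.840 / 4.200 = 0.914.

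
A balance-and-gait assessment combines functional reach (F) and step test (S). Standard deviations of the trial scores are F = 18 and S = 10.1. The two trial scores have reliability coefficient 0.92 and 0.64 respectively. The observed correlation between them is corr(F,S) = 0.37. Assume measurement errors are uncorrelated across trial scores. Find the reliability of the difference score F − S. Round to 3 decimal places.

0.785

Var(F−S) = 18² + 10.1² − 2·18·10.1·0.37 = 426.01 − 134.532 = 291.478.
Under uncorrelated errors the observed covariances equal the true-score covariances, so only the own-variance terms attenuate.
True-score variance = [18²·0.92 + 10.1²·0.64] − 134.532 = 363.366 − 134.532 = 228.834.
Reliability = 228.834 / 291.478 = 0.785.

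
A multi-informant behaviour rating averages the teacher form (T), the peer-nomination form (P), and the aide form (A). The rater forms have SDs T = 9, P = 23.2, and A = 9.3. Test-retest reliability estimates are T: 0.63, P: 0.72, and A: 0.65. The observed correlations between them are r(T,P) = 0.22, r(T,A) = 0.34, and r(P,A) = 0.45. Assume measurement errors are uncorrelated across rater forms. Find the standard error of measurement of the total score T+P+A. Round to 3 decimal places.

Var(total) = 705.73 + 342.972 = 1048.7.
True-score variance = 494.781 + 342.972 = 837.753, so reliability = 0.7988.
Error variance = 1048.7 − 837.753 = 210.949; SEM = √210.949 = 14.524.

14.524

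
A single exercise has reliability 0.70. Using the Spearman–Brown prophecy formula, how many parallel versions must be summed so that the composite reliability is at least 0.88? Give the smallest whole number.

k ≥ ρ*(1−ρ₁)/(ρ₁(1−ρ*)) = 0.88·0.30 / (0.70·0.12) = 3.143.
Smallest integer k = 4.

4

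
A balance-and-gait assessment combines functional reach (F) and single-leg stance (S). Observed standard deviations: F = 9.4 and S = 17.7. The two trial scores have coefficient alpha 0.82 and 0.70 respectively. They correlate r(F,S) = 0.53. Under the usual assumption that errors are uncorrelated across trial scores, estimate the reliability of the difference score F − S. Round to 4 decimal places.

0.5122

Var(F−S) = 9.4² + 17.7² − 2·9.4·17.7·0.53 = 401.65 − 176.363 = 225.287.
Because errors are independent across components, Cov(Tᵢ,Tⱼ) = Cov(Xᵢ,Xⱼ); the off-diagonal part of the true-score variance is the same as above.
True-score variance = [9.4²·0.82 + 17.7²·0.70] − 176.363 = 291.758 − 176.363 = 115.395.
Reliability = 115.395 / 225.287 = 0.5122.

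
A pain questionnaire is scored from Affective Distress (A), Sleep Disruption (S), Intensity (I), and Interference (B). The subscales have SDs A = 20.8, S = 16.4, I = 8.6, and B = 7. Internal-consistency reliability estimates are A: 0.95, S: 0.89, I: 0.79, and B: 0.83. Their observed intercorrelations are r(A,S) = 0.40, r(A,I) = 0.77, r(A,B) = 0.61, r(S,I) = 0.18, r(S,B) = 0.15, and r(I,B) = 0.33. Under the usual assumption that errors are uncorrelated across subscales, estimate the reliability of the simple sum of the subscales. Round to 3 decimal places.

0.955

Var(A+S+I+B) = 20.8² + 16.4² + 8.6² + 7² + 2·[20.8·16.4·0.40 + 20.8·8.6·0.77 + 20.8·7·0.61 + 16.4·8.6·0.18 + 16.4·7·0.15 + 8.6·7·0.33] = 824.56 + 850.95 = 1675.51.
Because errors are independent across components, Cov(Tᵢ,Tⱼ) = Cov(Xᵢ,Xⱼ); the off-diagonal part of the true-score variance is the same as above.
True-score variance = [20.8²·0.95 + 16.4²·0.89 + 8.6²·0.79 + 7²·0.83] + 850.95 = 749.481 + 850.95 = 1600.43.
Reliability = 1600.43 / 1675.51 = 0.955.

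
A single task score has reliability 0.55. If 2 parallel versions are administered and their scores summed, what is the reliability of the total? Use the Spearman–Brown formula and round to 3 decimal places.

ρ_k = kρ / (1 + (k−1)ρ) = 2·0.55 / (1 + 1·0.55) = 1.100 / 1.550 = 0.710.

0.710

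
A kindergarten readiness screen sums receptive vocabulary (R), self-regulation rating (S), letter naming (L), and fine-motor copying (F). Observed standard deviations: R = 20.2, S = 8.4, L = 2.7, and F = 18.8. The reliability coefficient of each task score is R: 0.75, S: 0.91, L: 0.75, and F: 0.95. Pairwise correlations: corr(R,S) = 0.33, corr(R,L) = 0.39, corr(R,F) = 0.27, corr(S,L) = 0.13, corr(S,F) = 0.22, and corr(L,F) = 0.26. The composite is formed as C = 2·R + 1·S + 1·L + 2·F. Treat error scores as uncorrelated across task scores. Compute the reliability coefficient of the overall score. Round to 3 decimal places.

0.891

Var(C) = 2²·20.2² + 8.4² + 2.7² + 2²·18.8² + 2·[2·20.2·8.4·0.33 + 2·20.2·2.7·0.39 + 4·20.2·18.8·0.27 + 8.4·2.7·0.13 + 2·8.4·18.8·0.22 + 2·2.7·18.8·0.26] = 3123.77 + 1327 = 4450.77.
Under uncorrelated errors the observed covariances equal the true-score covariances, so only the own-variance terms attenuate.
True-score variance = [2²·20.2²·0.75 + 8.4²·0.91 + 2.7²·0.75 + 2²·18.8²·0.95] + 1327 = 2636.87 + 1327 = 3963.87.
Reliability = 3963.87 / 4450.77 = 0.891.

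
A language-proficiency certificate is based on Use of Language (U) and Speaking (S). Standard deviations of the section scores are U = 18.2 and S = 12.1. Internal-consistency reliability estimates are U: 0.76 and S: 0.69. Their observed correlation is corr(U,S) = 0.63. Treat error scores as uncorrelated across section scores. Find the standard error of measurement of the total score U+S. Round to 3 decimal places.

11.175

Var(total) = 477.65 + 277.477 = 755.127.
True-score variance = 352.765 + 277.477 = 630.242, so reliability = 0.8346.
Error variance = 755.127 − 630.242 = 124.885; SEM = √124.885 = 11.175.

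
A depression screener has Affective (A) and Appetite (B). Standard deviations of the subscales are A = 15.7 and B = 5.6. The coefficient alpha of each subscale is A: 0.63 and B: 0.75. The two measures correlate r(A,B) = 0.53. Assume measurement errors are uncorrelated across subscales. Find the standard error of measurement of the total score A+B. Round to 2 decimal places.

Var(total) = 277.85 + 93.1952 = 371.045.
True-score variance = 178.809 + 93.1952 = 272.004, so reliability = 0.7331.
Error variance = 371.045 − 272.004 = 99.0413; SEM = √99.0413 = 9.95.

9.95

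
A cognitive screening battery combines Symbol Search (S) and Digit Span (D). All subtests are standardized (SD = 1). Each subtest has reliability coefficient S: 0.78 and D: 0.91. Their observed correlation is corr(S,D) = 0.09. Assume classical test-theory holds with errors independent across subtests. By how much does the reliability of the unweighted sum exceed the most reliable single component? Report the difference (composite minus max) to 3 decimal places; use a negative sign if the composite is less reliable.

Var(sum) = 2 + 0.18 = 2.18; true-score variance = 1.69 + 0.18 = 1.87; composite reliability = 0.8578.
Max component reliability = 0.9100.
Difference = 0.8578 − 0.9100 = -0.052.

-0.052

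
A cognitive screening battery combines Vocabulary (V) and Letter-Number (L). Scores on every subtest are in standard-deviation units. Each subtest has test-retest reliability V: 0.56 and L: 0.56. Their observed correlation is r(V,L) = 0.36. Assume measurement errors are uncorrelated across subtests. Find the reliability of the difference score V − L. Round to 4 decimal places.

Var(V−L) = 1 + 1 − 2·0.36 = 2 − 0.72 = 1.28.
Under uncorrelated errors the observed covariances equal the true-score covariances, so only the own-variance terms attenuate.
True-score variance = [0.56 + 0.56] − 0.72 = 1.12 − 0.72 = 0.4.
Reliability = 0.4 / 1.28 = 0.3125.

0.3125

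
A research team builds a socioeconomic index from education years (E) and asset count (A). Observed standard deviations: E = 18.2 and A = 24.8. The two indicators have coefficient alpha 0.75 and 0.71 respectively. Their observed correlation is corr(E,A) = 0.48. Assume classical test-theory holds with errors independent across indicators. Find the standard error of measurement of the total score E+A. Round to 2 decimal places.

16.16

Var(total) = 946.28 + 433.306 = 1379.59.
True-score variance = 685.108 + 433.306 = 1118.41, so reliability = 0.8107.
Error variance = 1379.59 − 1118.41 = 261.172; SEM = √261.172 = 16.16.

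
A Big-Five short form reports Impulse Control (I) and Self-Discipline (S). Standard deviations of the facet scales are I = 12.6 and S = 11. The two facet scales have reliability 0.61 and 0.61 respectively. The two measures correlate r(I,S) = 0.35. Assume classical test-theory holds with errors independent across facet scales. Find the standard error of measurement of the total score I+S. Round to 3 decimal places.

10.445

Var(total) = 279.76 + 97.02 = 376.78.
True-score variance = 170.654 + 97.02 = 267.674, so reliability = 0.7104.
Error variance = 376.78 − 267.674 = 109.106; SEM = √109.106 = 10.445.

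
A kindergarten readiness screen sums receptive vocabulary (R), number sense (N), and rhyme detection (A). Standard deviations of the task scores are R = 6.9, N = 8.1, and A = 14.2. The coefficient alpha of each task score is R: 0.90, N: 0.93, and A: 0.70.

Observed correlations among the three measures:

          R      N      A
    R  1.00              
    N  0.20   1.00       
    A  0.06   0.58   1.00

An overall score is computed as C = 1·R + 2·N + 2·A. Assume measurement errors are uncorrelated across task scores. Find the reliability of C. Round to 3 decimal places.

0.846

Var(C) = 6.9² + 2²·8.1² + 2²·14.2² + 2·[2·6.9·8.1·0.20 + 2·6.9·14.2·0.06 + 4·8.1·14.2·0.58] = 1116.61 + 601.92 = 1718.53.
With uncorrelated errors the cross-covariances are all true-score covariance, so they carry over unchanged; only the diagonal terms shrink to ρᵢσᵢ².
True-score variance = [6.9²·0.90 + 2²·8.1²·0.93 + 2²·14.2²·0.70] + 601.92 = 851.51 + 601.92 = 1453.43.
Reliability = 1453.43 / 1718.53 = 0.846.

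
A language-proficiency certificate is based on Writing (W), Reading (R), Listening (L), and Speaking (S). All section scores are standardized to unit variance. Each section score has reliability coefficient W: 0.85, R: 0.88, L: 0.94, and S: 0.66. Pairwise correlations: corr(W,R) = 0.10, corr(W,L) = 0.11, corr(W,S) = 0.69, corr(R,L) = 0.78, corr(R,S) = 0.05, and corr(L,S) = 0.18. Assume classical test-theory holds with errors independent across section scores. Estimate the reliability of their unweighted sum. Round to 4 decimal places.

0.9143

Var(W+R+L+S) = 4 + 2·[0.10 + 0.11 + 0.69 + 0.78 + 0.05 + 0.18] = 4 + 3.82 = 7.82.
Because errors are independent across components, Cov(Tᵢ,Tⱼ) = Cov(Xᵢ,Xⱼ); the off-diagonal part of the true-score variance is the same as above.
True-score variance = [0.85 + 0.88 + 0.94 + 0.66] + 3.82 = 3.33 + 3.82 = 7.15.
Reliability = 7.15 / 7.82 = 0.9143.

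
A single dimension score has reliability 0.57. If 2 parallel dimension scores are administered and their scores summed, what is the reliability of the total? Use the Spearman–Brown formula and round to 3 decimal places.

0.726

ρ_k = kρ / (1 + (k−1)ρ) = 2·0.57 / (1 + 1·0.57) = 1.140 / 1.570 = 0.726.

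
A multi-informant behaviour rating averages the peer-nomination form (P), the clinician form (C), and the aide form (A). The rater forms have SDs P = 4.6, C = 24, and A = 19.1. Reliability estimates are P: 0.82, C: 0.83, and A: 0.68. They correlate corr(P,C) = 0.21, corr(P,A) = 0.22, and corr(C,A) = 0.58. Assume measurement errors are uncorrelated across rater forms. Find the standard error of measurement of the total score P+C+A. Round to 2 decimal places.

Var(total) = 961.97 + 616.77 = 1578.74.
True-score variance = 743.502 + 616.77 = 1360.27, so reliability = 0.8616.
Error variance = 1578.74 − 1360.27 = 218.468; SEM = √218.468 = 14.78.

14.78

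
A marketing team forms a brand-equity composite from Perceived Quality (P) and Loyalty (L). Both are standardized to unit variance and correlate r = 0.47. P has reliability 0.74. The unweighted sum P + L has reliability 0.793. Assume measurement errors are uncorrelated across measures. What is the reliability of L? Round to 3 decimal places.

Var(P+L) = 2 + 2·0.47 = 2.940.
True-score variance = ρ_P + ρ_L + 2·0.47, so 0.793 = (0.74 + ρ_L + 0.94) / 2.940.
ρ_L = 0.793·2.940 − 0.74 − 0.94 = 0.651.

0.651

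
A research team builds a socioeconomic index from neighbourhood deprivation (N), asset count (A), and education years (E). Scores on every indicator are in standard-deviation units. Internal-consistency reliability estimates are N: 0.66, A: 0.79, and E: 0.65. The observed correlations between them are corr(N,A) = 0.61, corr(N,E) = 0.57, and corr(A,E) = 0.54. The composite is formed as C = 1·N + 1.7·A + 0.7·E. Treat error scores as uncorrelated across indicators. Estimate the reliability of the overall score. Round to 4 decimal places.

Var(C) = 1 + 1.7² + 0.7² + 2·[1.7·0.61 + 0.7·0.57 + 1.19·0.54] = 4.38 + 4.1572 = 8.5372.
With uncorrelated errors the cross-covariances are all true-score covariance, so they carry over unchanged; only the diagonal terms shrink to ρᵢσᵢ².
True-score variance = [0.66 + 1.7²·0.79 + 0.7²·0.65] + 4.1572 = 3.2616 + 4.1572 = 7.4188.
Reliability = 7.4188 / 8.5372 = 0.8690.

0.8690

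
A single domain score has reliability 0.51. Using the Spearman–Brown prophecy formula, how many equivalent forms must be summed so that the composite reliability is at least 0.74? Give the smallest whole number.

3

k ≥ ρ*(1−ρ₁)/(ρ₁(1−ρ*)) = 0.74·0.49 / (0.51·0.26) = 2.735.
Smallest integer k = 3.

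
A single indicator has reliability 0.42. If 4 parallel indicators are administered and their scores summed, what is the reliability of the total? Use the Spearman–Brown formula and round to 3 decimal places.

0.743

ρ_k = kρ / (1 + (k−1)ρ) = 4·0.42 / (1 + 3·0.42) = 1.680 / 2.260 = 0.743.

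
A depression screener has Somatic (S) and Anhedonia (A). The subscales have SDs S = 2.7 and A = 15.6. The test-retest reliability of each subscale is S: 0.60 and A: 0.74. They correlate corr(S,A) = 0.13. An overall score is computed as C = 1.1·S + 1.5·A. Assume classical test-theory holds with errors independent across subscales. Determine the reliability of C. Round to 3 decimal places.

0.746

Var(C) = 1.1²·2.7² + 1.5²·15.6² + 2·[1.65·2.7·15.6·0.13] = 556.381 + 18.0695 = 574.45.
With uncorrelated errors the cross-covariances are all true-score covariance, so they carry over unchanged; only the diagonal terms shrink to ρᵢσᵢ².
True-score variance = [1.1²·2.7²·0.60 + 1.5²·15.6²·0.74] + 18.0695 = 410.487 + 18.0695 = 428.556.
Reliability = 428.556 / 574.45 = 0.746.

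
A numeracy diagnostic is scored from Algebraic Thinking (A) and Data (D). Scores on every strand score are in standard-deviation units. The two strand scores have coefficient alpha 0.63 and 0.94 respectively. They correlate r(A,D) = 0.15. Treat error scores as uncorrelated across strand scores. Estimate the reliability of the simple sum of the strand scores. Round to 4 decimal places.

0.8130

Var(A+D) = 2 + 2·[0.15] = 2 + 0.3 = 2.3.
With uncorrelated errors the cross-covariances are all true-score covariance, so they carry over unchanged; only the diagonal terms shrink to ρᵢσᵢ².
True-score variance = [0.63 + 0.94] + 0.3 = 1.57 + 0.3 = 1.87.
Reliability = 1.87 / 2.3 = 0.8130.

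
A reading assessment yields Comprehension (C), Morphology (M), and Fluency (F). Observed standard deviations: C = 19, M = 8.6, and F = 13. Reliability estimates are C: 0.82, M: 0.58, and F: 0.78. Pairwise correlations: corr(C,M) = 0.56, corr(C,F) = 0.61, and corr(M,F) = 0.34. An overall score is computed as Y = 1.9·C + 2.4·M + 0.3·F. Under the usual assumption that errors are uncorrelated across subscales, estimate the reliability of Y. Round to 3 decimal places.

0.851

Var(Y) = 1.9²·19² + 2.4²·8.6² + 0.3²·13² + 2·[4.56·19·8.6·0.56 + 0.57·19·13·0.61 + 0.72·8.6·13·0.34] = 1744.43 + 1061.02 = 2805.45.
Under uncorrelated errors the observed covariances equal the true-score covariances, so only the own-variance terms attenuate.
True-score variance = [1.9²·19²·0.82 + 2.4²·8.6²·0.58 + 0.3²·13²·0.78] + 1061.02 = 1327.58 + 1061.02 = 2388.6.
Reliability = 2388.6 / 2805.45 = 0.851.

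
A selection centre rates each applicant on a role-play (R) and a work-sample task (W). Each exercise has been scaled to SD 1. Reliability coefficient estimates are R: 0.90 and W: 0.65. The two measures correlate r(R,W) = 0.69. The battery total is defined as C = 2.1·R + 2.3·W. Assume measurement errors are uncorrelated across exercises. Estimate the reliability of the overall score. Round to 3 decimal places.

0.860

Var(C) = 2.1² + 2.3² + 2·[4.83·0.69] = 9.7 + 6.6654 = 16.3654.
Under uncorrelated errors the observed covariances equal the true-score covariances, so only the own-variance terms attenuate.
True-score variance = [2.1²·0.90 + 2.3²·0.65] + 6.6654 = 7.4075 + 6.6654 = 14.0729.
Reliability = 14.0729 / 16.3654 = 0.860.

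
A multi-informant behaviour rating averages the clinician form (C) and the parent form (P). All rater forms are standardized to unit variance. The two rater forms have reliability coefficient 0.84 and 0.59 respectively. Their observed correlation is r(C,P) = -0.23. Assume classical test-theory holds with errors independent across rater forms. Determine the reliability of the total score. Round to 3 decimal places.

0.630

Var(C+P) = 2 + 2·[(-0.23)] = 2 − 0.46 = 1.54.
Under uncorrelated errors the observed covariances equal the true-score covariances, so only the own-variance terms attenuate.
True-score variance = [0.84 + 0.59] − 0.46 = 1.43 − 0.46 = 0.97.
Reliability = 0.97 / 1.54 = 0.630.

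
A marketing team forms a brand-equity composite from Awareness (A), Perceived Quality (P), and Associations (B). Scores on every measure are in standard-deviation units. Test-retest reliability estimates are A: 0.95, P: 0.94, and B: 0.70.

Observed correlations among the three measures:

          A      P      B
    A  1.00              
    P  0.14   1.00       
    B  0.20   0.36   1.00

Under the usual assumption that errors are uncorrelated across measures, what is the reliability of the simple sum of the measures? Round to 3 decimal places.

Var(A+P+B) = 3 + 2·[0.14 + 0.20 + 0.36] = 3 + 1.4 = 4.4.
Because errors are independent across components, Cov(Tᵢ,Tⱼ) = Cov(Xᵢ,Xⱼ); the off-diagonal part of the true-score variance is the same as above.
True-score variance = [0.95 + 0.94 + 0.70] + 1.4 = 2.59 + 1.4 = 3.99.
Reliability = 3.99 / 4.4 = 0.907.

0.907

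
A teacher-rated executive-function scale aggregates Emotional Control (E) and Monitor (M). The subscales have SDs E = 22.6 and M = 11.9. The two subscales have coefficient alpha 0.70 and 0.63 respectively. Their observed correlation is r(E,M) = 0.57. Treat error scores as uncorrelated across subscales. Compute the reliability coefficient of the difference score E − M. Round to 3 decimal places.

0.405

Var(E−M) = 22.6² + 11.9² − 2·22.6·11.9·0.57 = 652.37 − 306.592 = 345.778.
With uncorrelated errors the cross-covariances are all true-score covariance, so they carry over unchanged; only the diagonal terms shrink to ρᵢσᵢ².
True-score variance = [22.6²·0.70 + 11.9²·0.63] − 306.592 = 446.746 − 306.592 = 140.155.
Reliability = 140.155 / 345.778 = 0.405.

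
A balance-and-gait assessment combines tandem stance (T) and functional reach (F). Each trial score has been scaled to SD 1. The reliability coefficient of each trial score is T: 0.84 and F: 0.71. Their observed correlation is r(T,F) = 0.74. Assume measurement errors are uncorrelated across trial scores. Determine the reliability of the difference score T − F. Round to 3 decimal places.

0.135

Var(T−F) = 1 + 1 − 2·0.74 = 2 − 1.48 = 0.52.
Because errors are independent across components, Cov(Tᵢ,Tⱼ) = Cov(Xᵢ,Xⱼ); the off-diagonal part of the true-score variance is the same as above.
True-score variance = [0.84 + 0.71] − 1.48 = 1.55 − 1.48 = 0.07.
Reliability = 0.07 / 0.52 = 0.135.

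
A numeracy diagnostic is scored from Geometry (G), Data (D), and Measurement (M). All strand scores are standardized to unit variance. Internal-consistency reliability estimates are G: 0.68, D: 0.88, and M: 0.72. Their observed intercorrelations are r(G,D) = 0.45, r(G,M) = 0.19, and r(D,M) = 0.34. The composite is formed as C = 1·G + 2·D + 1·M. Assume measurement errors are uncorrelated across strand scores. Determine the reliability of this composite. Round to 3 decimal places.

0.887

Var(C) = 1 + 2² + 1 + 2·[2·0.45 + 0.19 + 2·0.34] = 6 + 3.54 = 9.54.
Because errors are independent across components, Cov(Tᵢ,Tⱼ) = Cov(Xᵢ,Xⱼ); the off-diagonal part of the true-score variance is the same as above.
True-score variance = [0.68 + 2²·0.88 + 0.72] + 3.54 = 4.92 + 3.54 = 8.46.
Reliability = 8.46 / 9.54 = 0.887.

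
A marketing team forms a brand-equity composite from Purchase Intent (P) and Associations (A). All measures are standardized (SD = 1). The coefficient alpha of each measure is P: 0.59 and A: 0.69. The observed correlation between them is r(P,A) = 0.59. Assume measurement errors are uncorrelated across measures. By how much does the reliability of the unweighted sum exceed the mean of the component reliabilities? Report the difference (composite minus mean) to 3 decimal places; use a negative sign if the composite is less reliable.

Var(sum) = 2 + 1.18 = 3.18; true-score variance = 1.28 + 1.18 = 2.46; composite reliability = 0.7736.
Mean component reliability = 0.6400.
Difference = 0.7736 − 0.6400 = 0.134.

0.134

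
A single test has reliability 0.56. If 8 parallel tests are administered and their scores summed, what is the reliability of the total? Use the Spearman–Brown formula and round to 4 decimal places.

0.9106

ρ_k = kρ / (1 + (k−1)ρ) = 8·0.56 / (1 + 7·0.56) = 4.480 / 4.920 = 0.9106.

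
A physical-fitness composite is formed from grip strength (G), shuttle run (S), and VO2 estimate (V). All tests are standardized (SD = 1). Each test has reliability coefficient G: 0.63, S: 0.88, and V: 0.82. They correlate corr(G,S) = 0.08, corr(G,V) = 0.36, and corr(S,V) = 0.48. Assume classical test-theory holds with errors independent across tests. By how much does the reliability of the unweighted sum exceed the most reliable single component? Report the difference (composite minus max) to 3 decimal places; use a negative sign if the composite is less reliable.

-0.018

Var(sum) = 3 + 1.84 = 4.84; true-score variance = 2.33 + 1.84 = 4.17; composite reliability = 0.8616.
Max component reliability = 0.8800.
Difference = 0.8616 − 0.8800 = -0.018.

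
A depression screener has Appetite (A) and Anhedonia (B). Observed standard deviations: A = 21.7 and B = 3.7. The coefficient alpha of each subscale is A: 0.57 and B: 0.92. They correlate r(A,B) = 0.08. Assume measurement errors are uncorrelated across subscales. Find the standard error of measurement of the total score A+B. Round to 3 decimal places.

14.268

Var(total) = 484.58 + 12.8464 = 497.426.
True-score variance = 281.002 + 12.8464 = 293.849, so reliability = 0.5907.
Error variance = 497.426 − 293.849 = 203.578; SEM = √203.578 = 14.268.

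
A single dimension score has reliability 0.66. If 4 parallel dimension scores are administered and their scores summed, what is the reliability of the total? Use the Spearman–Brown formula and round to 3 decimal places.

ρ_k = kρ / (1 + (k−1)ρ) = 4·0.66 / (1 + 3·0.66) = 2.640 / 2.980 = 0.886.

0.886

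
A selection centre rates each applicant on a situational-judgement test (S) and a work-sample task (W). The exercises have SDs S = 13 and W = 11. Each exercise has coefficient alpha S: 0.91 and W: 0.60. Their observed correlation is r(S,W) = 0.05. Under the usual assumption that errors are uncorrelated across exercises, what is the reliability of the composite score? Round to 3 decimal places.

0.791

Var(S+W) = 13² + 11² + 2·[13·11·0.05] = 290 + 14.3 = 304.3.
Under uncorrelated errors the observed covariances equal the true-score covariances, so only the own-variance terms attenuate.
True-score variance = [13²·0.91 + 11²·0.60] + 14.3 = 226.39 + 14.3 = 240.69.
Reliability = 240.69 / 304.3 = 0.791.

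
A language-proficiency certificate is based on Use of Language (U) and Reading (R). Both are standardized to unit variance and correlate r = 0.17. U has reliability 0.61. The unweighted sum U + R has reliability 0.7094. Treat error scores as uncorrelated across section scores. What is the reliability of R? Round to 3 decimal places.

Var(U+R) = 2 + 2·0.17 = 2.340.
True-score variance = ρ_U + ρ_R + 2·0.17, so 0.7094 = (0.61 + ρ_R + 0.34) / 2.340.
ρ_R = 0.7094·2.340 − 0.61 − 0.34 = 0.710.

0.710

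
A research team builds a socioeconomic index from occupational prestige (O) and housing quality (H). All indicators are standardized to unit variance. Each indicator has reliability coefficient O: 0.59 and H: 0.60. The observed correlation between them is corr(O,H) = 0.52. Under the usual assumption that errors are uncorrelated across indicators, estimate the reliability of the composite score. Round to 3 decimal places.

0.734

Var(O+H) = 2 + 2·[0.52] = 2 + 1.04 = 3.04.
Because errors are independent across components, Cov(Tᵢ,Tⱼ) = Cov(Xᵢ,Xⱼ); the off-diagonal part of the true-score variance is the same as above.
True-score variance = [0.59 + 0.60] + 1.04 = 1.19 + 1.04 = 2.23.
Reliability = 2.23 / 3.04 = 0.734.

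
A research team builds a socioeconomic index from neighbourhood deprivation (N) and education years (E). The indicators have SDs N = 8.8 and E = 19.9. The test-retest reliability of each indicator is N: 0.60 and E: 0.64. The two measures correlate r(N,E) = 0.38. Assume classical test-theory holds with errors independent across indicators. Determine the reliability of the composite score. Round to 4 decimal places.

0.7139

Var(N+E) = 8.8² + 19.9² + 2·[8.8·19.9·0.38] = 473.45 + 133.091 = 606.541.
Because errors are independent across components, Cov(Tᵢ,Tⱼ) = Cov(Xᵢ,Xⱼ); the off-diagonal part of the true-score variance is the same as above.
True-score variance = [8.8²·0.60 + 19.9²·0.64] + 133.091 = 299.91 + 133.091 = 433.002.
Reliability = 433.002 / 606.541 = 0.7139.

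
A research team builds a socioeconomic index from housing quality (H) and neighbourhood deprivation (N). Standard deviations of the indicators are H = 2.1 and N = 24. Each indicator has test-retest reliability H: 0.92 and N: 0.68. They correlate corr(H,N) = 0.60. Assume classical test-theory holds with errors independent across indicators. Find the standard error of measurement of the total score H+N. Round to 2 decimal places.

Var(total) = 580.41 + 60.48 = 640.89.
True-score variance = 395.737 + 60.48 = 456.217, so reliability = 0.7118.
Error variance = 640.89 − 456.217 = 184.673; SEM = √184.673 = 13.59.

13.59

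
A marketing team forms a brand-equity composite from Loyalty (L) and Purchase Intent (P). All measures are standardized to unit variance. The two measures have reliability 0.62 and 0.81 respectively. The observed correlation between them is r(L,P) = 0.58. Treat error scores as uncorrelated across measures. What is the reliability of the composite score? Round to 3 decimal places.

Var(L+P) = 2 + 2·[0.58] = 2 + 1.16 = 3.16.
Because errors are independent across components, Cov(Tᵢ,Tⱼ) = Cov(Xᵢ,Xⱼ); the off-diagonal part of the true-score variance is the same as above.
True-score variance = [0.62 + 0.81] + 1.16 = 1.43 + 1.16 = 2.59.
Reliability = 2.59 / 3.16 = 0.820.

0.820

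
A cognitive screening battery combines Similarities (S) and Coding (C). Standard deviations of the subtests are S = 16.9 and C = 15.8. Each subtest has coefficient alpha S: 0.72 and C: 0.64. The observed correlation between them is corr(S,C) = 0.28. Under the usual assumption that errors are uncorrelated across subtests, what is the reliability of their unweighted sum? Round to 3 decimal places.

Var(S+C) = 16.9² + 15.8² + 2·[16.9·15.8·0.28] = 535.25 + 149.531 = 684.781.
Because errors are independent across components, Cov(Tᵢ,Tⱼ) = Cov(Xᵢ,Xⱼ); the off-diagonal part of the true-score variance is the same as above.
True-score variance = [16.9²·0.72 + 15.8²·0.64] + 149.531 = 365.409 + 149.531 = 514.94.
Reliability = 514.94 / 684.781 = 0.752.

0.752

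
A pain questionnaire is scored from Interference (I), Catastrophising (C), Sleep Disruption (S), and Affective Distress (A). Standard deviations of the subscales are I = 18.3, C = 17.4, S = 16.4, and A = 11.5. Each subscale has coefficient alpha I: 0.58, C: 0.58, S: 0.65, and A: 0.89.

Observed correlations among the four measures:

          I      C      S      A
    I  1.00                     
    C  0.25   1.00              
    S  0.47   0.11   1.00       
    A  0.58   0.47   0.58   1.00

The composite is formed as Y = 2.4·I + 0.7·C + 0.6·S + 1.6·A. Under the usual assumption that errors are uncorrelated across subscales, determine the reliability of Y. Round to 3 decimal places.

Var(Y) = 2.4²·18.3² + 0.7²·17.4² + 0.6²·16.4² + 1.6²·11.5² + 2·[1.68·18.3·17.4·0.25 + 1.44·18.3·16.4·0.47 + 3.84·18.3·11.5·0.58 + 0.42·17.4·16.4·0.11 + 1.12·17.4·11.5·0.47 + 0.96·16.4·11.5·0.58] = 2512.7 + 2058.2 = 4570.91.
Because errors are independent across components, Cov(Tᵢ,Tⱼ) = Cov(Xᵢ,Xⱼ); the off-diagonal part of the true-score variance is the same as above.
True-score variance = [2.4²·18.3²·0.58 + 0.7²·17.4²·0.58 + 0.6²·16.4²·0.65 + 1.6²·11.5²·0.89] + 2058.2 = 1569.1 + 2058.2 = 3627.3.
Reliability = 3627.3 / 4570.91 = 0.794.

0.794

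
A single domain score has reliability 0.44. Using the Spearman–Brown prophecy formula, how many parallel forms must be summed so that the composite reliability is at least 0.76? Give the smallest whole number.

5

k ≥ ρ*(1−ρ₁)/(ρ₁(1−ρ*)) = 0.76·0.56 / (0.44·0.24) = 4.030.
Smallest integer k = 5.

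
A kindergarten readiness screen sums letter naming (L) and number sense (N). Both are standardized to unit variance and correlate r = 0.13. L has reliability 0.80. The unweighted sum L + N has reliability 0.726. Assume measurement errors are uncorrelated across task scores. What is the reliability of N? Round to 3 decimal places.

Var(L+N) = 2 + 2·0.13 = 2.260.
True-score variance = ρ_L + ρ_N + 2·0.13, so 0.726 = (0.80 + ρ_N + 0.26) / 2.260.
ρ_N = 0.726·2.260 − 0.80 − 0.26 = 0.581.

0.581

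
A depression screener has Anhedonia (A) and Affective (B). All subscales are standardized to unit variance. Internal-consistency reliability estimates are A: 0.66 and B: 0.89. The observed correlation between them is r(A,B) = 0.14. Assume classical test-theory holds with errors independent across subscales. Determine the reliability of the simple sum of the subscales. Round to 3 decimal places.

Var(A+B) = 2 + 2·[0.14] = 2 + 0.28 = 2.28.
Under uncorrelated errors the observed covariances equal the true-score covariances, so only the own-variance terms attenuate.
True-score variance = [0.66 + 0.89] + 0.28 = 1.55 + 0.28 = 1.83.
Reliability = 1.83 / 2.28 = 0.803.

0.803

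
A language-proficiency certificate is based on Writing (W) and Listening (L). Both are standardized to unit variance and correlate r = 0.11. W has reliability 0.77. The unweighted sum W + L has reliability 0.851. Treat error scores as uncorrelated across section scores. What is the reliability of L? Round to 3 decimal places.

0.899

Var(W+L) = 2 + 2·0.11 = 2.220.
True-score variance = ρ_W + ρ_L + 2·0.11, so 0.851 = (0.77 + ρ_L + 0.22) / 2.220.
ρ_L = 0.851·2.220 − 0.77 − 0.22 = 0.899.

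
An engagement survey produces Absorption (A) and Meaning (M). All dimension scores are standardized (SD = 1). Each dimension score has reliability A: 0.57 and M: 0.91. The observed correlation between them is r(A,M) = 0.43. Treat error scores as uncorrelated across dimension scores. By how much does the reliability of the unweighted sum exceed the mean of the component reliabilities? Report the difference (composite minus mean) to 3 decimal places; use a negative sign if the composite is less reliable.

0.078

Var(sum) = 2 + 0.86 = 2.86; true-score variance = 1.48 + 0.86 = 2.34; composite reliability = 0.8182.
Mean component reliability = 0.7400.
Difference = 0.8182 − 0.7400 = 0.078.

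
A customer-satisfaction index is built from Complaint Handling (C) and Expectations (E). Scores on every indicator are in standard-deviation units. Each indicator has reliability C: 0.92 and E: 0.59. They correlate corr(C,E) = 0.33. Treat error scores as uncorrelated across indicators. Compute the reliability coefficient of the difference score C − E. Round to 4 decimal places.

0.6343

Var(C−E) = 1 + 1 − 2·0.33 = 2 − 0.66 = 1.34.
With uncorrelated errors the cross-covariances are all true-score covariance, so they carry over unchanged; only the diagonal terms shrink to ρᵢσᵢ².
True-score variance = [0.92 + 0.59] − 0.66 = 1.51 − 0.66 = 0.85.
Reliability = 0.85 / 1.34 = 0.6343.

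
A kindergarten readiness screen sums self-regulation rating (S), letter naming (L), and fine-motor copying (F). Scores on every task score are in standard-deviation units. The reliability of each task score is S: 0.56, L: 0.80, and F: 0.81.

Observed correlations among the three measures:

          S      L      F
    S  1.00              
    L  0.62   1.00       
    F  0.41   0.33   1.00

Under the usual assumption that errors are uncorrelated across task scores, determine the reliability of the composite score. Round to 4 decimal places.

0.8549

Var(S+L+F) = 3 + 2·[0.62 + 0.41 + 0.33] = 3 + 2.72 = 5.72.
Because errors are independent across components, Cov(Tᵢ,Tⱼ) = Cov(Xᵢ,Xⱼ); the off-diagonal part of the true-score variance is the same as above.
True-score variance = [0.56 + 0.80 + 0.81] + 2.72 = 2.17 + 2.72 = 4.89.
Reliability = 4.89 / 5.72 = 0.8549.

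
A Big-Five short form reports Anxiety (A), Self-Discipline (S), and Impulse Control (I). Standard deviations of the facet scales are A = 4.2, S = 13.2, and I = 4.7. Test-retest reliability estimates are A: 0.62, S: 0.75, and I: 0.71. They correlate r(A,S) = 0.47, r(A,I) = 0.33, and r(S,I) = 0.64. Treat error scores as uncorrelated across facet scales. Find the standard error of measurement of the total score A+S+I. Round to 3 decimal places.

Var(total) = 213.97 + 144.553 = 358.523.
True-score variance = 157.301 + 144.553 = 301.854, so reliability = 0.8419.
Error variance = 358.523 − 301.854 = 56.6693; SEM = √56.6693 = 7.528.

7.528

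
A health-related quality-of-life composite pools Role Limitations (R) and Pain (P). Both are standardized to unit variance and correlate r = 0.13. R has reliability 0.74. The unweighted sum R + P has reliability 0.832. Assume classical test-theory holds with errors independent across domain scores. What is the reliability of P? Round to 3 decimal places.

0.880

Var(R+P) = 2 + 2·0.13 = 2.260.
True-score variance = ρ_R + ρ_P + 2·0.13, so 0.832 = (0.74 + ρ_P + 0.26) / 2.260.
ρ_P = 0.832·2.260 − 0.74 − 0.26 = 0.880.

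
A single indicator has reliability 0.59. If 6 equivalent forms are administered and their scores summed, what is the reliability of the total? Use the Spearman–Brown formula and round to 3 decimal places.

ρ_k = kρ / (1 + (k−1)ρ) = 6·0.59 / (1 + 5·0.59) = 3.540 / 3.950 = 0.896.

0.896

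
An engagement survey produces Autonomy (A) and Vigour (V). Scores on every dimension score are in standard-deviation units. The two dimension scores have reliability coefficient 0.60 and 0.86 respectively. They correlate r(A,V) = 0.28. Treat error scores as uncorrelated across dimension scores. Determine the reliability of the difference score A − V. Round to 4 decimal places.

0.6250

Var(A−V) = 1 + 1 − 2·0.28 = 2 − 0.56 = 1.44.
With uncorrelated errors the cross-covariances are all true-score covariance, so they carry over unchanged; only the diagonal terms shrink to ρᵢσᵢ².
True-score variance = [0.60 + 0.86] − 0.56 = 1.46 − 0.56 = 0.9.
Reliability = 0.9 / 1.44 = 0.6250.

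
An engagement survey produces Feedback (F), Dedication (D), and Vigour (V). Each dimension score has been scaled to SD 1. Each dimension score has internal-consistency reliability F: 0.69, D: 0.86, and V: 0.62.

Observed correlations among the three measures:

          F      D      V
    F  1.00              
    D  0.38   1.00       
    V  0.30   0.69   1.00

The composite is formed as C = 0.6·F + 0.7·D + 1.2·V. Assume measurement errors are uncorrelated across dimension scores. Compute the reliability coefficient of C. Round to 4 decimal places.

0.8268

Var(C) = 0.6² + 0.7² + 1.2² + 2·[0.42·0.38 + 0.72·0.30 + 0.84·0.69] = 2.29 + 1.9104 = 4.2004.
Because errors are independent across components, Cov(Tᵢ,Tⱼ) = Cov(Xᵢ,Xⱼ); the off-diagonal part of the true-score variance is the same as above.
True-score variance = [0.6²·0.69 + 0.7²·0.86 + 1.2²·0.62] + 1.9104 = 1.5626 + 1.9104 = 3.473.
Reliability = 3.473 / 4.2004 = 0.8268.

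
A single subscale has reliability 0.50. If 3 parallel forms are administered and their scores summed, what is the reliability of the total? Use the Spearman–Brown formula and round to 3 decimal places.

ρ_k = kρ / (1 + (k−1)ρ) = 3·0.50 / (1 + 2·0.50) = 1.500 / 2.000 = 0.750.

0.750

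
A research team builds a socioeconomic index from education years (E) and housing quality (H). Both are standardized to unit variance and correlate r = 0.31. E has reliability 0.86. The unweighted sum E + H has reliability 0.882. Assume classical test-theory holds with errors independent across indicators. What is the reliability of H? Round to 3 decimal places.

Var(E+H) = 2 + 2·0.31 = 2.620.
True-score variance = ρ_E + ρ_H + 2·0.31, so 0.882 = (0.86 + ρ_H + 0.62) / 2.620.
ρ_H = 0.882·2.620 − 0.86 − 0.62 = 0.831.

0.831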